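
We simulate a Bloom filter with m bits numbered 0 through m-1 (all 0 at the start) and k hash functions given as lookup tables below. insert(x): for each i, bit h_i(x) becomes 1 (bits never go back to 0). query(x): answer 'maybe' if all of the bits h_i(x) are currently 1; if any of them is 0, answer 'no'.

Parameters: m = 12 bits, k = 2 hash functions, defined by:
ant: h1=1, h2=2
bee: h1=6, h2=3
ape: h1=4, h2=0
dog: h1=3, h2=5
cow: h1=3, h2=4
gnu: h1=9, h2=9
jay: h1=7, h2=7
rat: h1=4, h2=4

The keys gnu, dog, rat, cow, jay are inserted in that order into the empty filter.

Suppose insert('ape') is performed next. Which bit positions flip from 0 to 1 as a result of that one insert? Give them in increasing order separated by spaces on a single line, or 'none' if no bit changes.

Start: bits=000000000000
After insert 'gnu': sets bits 9 -> bits=000000000100
After insert 'dog': sets bits 3 5 -> bits=000101000100
After insert 'rat': sets bits 4 -> bits=000111000100
After insert 'cow': sets bits 3 4 -> bits=000111000100
After insert 'jay': sets bits 7 -> bits=000111010100
insert 'ape' would touch bits 0 4; currently bit0=0, bit4=1
Bits that are 0 among those (would change 0->1): 0

Answer: 0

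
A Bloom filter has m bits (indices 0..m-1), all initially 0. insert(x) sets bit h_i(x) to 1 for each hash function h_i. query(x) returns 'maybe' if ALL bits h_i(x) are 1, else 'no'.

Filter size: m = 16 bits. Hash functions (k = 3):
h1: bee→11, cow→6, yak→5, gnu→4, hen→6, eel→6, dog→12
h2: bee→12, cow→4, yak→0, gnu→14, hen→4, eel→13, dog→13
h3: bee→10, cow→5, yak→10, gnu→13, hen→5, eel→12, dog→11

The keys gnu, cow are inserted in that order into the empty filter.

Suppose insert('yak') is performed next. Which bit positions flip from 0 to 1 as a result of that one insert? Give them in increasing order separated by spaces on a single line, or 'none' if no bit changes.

Start: bits=0000000000000000
After insert 'gnu': sets bits 4 13 14 -> bits=0000100000000110
After insert 'cow': sets bits 4 5 6 -> bits=0000111000000110
insert 'yak' would touch bits 0 5 10; currently bit0=0, bit5=1, bit10=0
Bits that are 0 among those (would change 0->1): 0 10

Answer: 0 10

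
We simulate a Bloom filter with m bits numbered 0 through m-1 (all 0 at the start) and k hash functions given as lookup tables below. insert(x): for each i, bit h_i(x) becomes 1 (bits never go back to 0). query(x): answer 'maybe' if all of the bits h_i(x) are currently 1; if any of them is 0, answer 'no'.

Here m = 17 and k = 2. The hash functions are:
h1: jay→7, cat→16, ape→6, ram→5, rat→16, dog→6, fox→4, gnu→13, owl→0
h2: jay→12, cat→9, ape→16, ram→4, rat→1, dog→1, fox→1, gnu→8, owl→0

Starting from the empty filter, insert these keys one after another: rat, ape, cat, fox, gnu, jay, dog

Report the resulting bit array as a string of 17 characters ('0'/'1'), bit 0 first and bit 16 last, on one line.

Start: bits=00000000000000000
After insert 'rat': sets bits 1 16 -> bits=01000000000000001
After insert 'ape': sets bits 6 16 -> bits=01000010000000001
After insert 'cat': sets bits 9 16 -> bits=01000010010000001
After insert 'fox': sets bits 1 4 -> bits=01001010010000001
After insert 'gnu': sets bits 8 13 -> bits=01001010110001001
After insert 'jay': sets bits 7 12 -> bits=01001011110011001
After insert 'dog': sets bits 1 6 -> bits=01001011110011001

Answer: 01001011110011001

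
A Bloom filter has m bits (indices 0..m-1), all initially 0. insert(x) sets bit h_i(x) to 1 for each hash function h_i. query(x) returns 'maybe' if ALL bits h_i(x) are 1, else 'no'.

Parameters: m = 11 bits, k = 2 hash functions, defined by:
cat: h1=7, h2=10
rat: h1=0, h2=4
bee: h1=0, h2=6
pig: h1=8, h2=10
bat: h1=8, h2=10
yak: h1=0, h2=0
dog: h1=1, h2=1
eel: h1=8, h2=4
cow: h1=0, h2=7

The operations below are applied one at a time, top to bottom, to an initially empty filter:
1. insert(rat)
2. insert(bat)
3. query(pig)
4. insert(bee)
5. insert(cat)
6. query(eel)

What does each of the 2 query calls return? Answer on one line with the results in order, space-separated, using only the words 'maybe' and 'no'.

Start: bits=00000000000
Op 1: insert rat -> sets bits 0 4 -> bits=10001000000
Op 2: insert bat -> sets bits 8 10 -> bits=10001000101
Op 3: query pig -> checks bit8=1, bit10=1 (all 1) -> maybe
Op 4: insert bee -> sets bits 0 6 -> bits=10001010101
Op 5: insert cat -> sets bits 7 10 -> bits=10001011101
Op 6: query eel -> checks bit4=1, bit8=1 (all 1) -> maybe
Query results in order: maybe maybe

Answer: maybe maybe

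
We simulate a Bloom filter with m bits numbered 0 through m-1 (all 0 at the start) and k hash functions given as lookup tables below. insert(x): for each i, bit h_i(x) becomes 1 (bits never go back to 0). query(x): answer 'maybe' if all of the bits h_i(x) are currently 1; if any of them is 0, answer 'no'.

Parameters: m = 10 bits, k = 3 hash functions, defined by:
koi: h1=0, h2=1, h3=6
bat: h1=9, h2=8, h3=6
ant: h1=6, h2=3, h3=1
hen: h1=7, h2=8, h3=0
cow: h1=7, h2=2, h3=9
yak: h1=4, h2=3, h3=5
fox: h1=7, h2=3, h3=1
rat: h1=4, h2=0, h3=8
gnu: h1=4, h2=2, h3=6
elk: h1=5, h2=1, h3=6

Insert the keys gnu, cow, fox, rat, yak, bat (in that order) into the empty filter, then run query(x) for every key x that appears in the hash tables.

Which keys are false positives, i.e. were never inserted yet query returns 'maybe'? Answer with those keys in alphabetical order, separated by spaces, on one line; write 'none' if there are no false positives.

Start: bits=0000000000
After insert 'gnu': sets bits 2 4 6 -> bits=0010101000
After insert 'cow': sets bits 2 7 9 -> bits=0010101101
After insert 'fox': sets bits 1 3 7 -> bits=0111101101
After insert 'rat': sets bits 0 4 8 -> bits=1111101111
After insert 'yak': sets bits 3 4 5 -> bits=1111111111
After insert 'bat': sets bits 6 8 9 -> bits=1111111111
Not inserted: ant elk hen koi — query each against bits=1111111111:
query ant: checks bit1=1, bit3=1, bit6=1 (all 1) -> maybe => FALSE POSITIVE
query elk: checks bit1=1, bit5=1, bit6=1 (all 1) -> maybe => FALSE POSITIVE
query hen: checks bit0=1, bit7=1, bit8=1 (all 1) -> maybe => FALSE POSITIVE
query koi: checks bit0=1, bit1=1, bit6=1 (all 1) -> maybe => FALSE POSITIVE
False positives (alphabetical): ant elk hen koi

Answer: ant elk hen koi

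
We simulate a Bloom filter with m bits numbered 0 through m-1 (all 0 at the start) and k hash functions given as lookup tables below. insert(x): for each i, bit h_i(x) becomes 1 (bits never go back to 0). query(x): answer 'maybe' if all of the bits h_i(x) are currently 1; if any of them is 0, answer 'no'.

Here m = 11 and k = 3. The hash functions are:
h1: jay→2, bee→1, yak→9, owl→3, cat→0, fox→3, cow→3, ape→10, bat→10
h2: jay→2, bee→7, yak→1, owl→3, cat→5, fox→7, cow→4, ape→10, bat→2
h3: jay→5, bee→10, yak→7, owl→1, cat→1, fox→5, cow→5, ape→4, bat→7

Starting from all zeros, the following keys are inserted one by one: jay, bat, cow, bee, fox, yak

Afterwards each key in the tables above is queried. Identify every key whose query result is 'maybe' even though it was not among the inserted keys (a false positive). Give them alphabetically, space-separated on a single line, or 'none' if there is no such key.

Answer: ape owl

Derivation:
Start: bits=00000000000
After insert 'jay': sets bits 2 5 -> bits=00100100000
After insert 'bat': sets bits 2 7 10 -> bits=00100101001
After insert 'cow': sets bits 3 4 5 -> bits=00111101001
After insert 'bee': sets bits 1 7 10 -> bits=01111101001
After insert 'fox': sets bits 3 5 7 -> bits=01111101001
After insert 'yak': sets bits 1 7 9 -> bits=01111101011
Not inserted: ape cat owl — query each against bits=01111101011:
query ape: checks bit4=1, bit10=1 (all 1) -> maybe => FALSE POSITIVE
query cat: checks bit0=0, bit1=1, bit5=1 (has a 0) -> no => not a false positive
query owl: checks bit1=1, bit3=1 (all 1) -> maybe => FALSE POSITIVE
False positives (alphabetical): ape owl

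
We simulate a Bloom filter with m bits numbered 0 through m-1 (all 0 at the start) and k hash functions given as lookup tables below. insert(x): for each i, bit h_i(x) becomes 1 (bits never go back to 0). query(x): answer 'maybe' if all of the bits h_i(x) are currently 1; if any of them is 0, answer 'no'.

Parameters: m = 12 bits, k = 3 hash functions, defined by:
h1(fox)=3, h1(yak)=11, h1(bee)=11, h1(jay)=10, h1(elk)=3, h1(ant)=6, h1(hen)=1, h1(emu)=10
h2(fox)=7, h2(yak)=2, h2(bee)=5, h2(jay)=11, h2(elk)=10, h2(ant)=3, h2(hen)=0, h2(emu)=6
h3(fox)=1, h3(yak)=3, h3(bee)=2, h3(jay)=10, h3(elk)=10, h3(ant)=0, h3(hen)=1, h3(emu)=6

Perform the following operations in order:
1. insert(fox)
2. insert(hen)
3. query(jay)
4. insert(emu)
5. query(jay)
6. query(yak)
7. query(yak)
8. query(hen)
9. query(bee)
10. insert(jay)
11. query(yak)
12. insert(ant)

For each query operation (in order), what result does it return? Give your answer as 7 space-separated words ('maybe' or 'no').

Answer: no no no no maybe no no

Derivation:
Start: bits=000000000000
Op 1: insert fox -> sets bits 1 3 7 -> bits=010100010000
Op 2: insert hen -> sets bits 0 1 -> bits=110100010000
Op 3: query jay -> checks bit10=0, bit11=0 (has a 0) -> no
Op 4: insert emu -> sets bits 6 10 -> bits=110100110010
Op 5: query jay -> checks bit10=1, bit11=0 (has a 0) -> no
Op 6: query yak -> checks bit2=0, bit3=1, bit11=0 (has a 0) -> no
Op 7: query yak -> checks bit2=0, bit3=1, bit11=0 (has a 0) -> no
Op 8: query hen -> checks bit0=1, bit1=1 (all 1) -> maybe
Op 9: query bee -> checks bit2=0, bit5=0, bit11=0 (has a 0) -> no
Op 10: insert jay -> sets bits 10 11 -> bits=110100110011
Op 11: query yak -> checks bit2=0, bit3=1, bit11=1 (has a 0) -> no
Op 12: insert ant -> sets bits 0 3 6 -> bits=110100110011
Query results in order: no no no no maybe no no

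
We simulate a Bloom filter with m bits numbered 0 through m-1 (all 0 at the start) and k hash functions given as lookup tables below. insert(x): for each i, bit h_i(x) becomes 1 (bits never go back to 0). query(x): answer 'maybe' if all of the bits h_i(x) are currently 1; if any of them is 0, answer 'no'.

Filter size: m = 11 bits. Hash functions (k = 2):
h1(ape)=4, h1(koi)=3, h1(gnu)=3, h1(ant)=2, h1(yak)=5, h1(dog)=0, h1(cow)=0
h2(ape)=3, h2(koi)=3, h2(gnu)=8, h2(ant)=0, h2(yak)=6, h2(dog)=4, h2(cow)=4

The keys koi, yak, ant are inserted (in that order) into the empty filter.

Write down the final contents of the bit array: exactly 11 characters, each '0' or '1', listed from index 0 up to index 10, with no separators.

Answer: 10110110000

Derivation:
Start: bits=00000000000
After insert 'koi': sets bits 3 -> bits=00010000000
After insert 'yak': sets bits 5 6 -> bits=00010110000
After insert 'ant': sets bits 0 2 -> bits=10110110000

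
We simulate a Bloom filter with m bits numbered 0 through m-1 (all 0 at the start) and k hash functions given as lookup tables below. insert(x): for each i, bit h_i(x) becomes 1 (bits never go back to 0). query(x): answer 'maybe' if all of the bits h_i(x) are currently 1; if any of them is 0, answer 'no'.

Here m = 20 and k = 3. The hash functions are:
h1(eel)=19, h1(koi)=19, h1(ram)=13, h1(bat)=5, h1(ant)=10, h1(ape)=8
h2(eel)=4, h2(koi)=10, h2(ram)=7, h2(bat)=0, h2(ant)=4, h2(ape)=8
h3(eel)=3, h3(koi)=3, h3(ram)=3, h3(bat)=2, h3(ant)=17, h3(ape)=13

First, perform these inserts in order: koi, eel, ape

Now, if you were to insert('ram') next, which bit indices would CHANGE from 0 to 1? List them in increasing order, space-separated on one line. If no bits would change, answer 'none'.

Answer: 7

Derivation:
Start: bits=00000000000000000000
After insert 'koi': sets bits 3 10 19 -> bits=00010000001000000001
After insert 'eel': sets bits 3 4 19 -> bits=00011000001000000001
After insert 'ape': sets bits 8 13 -> bits=00011000101001000001
insert 'ram' would touch bits 3 7 13; currently bit3=1, bit7=0, bit13=1
Bits that are 0 among those (would change 0->1): 7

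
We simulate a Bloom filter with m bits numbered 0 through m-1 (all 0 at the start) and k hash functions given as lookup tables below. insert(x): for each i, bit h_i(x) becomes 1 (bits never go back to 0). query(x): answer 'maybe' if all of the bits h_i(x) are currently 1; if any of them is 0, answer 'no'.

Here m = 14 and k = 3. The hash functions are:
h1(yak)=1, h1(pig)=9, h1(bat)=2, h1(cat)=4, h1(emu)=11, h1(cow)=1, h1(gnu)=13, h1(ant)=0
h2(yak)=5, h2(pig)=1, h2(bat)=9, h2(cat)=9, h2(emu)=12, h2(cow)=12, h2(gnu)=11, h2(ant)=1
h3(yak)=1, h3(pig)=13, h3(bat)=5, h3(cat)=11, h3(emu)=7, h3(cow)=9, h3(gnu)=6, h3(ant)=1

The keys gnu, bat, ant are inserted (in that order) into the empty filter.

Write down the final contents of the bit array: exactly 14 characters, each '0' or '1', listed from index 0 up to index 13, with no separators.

Answer: 11100110010101

Derivation:
Start: bits=00000000000000
After insert 'gnu': sets bits 6 11 13 -> bits=00000010000101
After insert 'bat': sets bits 2 5 9 -> bits=00100110010101
After insert 'ant': sets bits 0 1 -> bits=11100110010101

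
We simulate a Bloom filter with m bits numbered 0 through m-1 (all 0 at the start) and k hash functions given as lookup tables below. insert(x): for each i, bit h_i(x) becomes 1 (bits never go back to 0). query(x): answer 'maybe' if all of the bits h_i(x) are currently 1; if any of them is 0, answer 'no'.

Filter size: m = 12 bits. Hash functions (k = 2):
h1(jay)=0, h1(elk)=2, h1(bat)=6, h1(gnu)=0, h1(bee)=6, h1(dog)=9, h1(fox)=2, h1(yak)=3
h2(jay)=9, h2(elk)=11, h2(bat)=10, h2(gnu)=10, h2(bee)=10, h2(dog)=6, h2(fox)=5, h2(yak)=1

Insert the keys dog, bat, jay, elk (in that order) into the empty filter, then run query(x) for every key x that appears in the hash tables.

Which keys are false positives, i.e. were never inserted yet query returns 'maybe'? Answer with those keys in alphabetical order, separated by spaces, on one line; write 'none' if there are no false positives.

Answer: bee gnu

Derivation:
Start: bits=000000000000
After insert 'dog': sets bits 6 9 -> bits=000000100100
After insert 'bat': sets bits 6 10 -> bits=000000100110
After insert 'jay': sets bits 0 9 -> bits=100000100110
After insert 'elk': sets bits 2 11 -> bits=101000100111
Not inserted: bee fox gnu yak — query each against bits=101000100111:
query bee: checks bit6=1, bit10=1 (all 1) -> maybe => FALSE POSITIVE
query fox: checks bit2=1, bit5=0 (has a 0) -> no => not a false positive
query gnu: checks bit0=1, bit10=1 (all 1) -> maybe => FALSE POSITIVE
query yak: checks bit1=0, bit3=0 (has a 0) -> no => not a false positive
False positives (alphabetical): bee gnu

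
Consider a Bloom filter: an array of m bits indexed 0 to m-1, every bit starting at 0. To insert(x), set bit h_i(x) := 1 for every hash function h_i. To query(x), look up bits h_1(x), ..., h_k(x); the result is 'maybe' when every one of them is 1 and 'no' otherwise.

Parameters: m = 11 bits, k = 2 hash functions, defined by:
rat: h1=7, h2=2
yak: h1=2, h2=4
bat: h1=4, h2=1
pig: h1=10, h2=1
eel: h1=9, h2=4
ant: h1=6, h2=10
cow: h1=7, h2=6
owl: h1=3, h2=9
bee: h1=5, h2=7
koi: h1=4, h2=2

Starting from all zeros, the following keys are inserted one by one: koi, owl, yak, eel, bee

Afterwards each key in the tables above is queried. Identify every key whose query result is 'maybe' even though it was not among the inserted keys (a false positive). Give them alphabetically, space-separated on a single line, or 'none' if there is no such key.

Answer: rat

Derivation:
Start: bits=00000000000
After insert 'koi': sets bits 2 4 -> bits=00101000000
After insert 'owl': sets bits 3 9 -> bits=00111000010
After insert 'yak': sets bits 2 4 -> bits=00111000010
After insert 'eel': sets bits 4 9 -> bits=00111000010
After insert 'bee': sets bits 5 7 -> bits=00111101010
Not inserted: ant bat cow pig rat — query each against bits=00111101010:
query ant: checks bit6=0, bit10=0 (has a 0) -> no => not a false positive
query bat: checks bit1=0, bit4=1 (has a 0) -> no => not a false positive
query cow: checks bit6=0, bit7=1 (has a 0) -> no => not a false positive
query pig: checks bit1=0, bit10=0 (has a 0) -> no => not a false positive
query rat: checks bit2=1, bit7=1 (all 1) -> maybe => FALSE POSITIVE
False positives (alphabetical): rat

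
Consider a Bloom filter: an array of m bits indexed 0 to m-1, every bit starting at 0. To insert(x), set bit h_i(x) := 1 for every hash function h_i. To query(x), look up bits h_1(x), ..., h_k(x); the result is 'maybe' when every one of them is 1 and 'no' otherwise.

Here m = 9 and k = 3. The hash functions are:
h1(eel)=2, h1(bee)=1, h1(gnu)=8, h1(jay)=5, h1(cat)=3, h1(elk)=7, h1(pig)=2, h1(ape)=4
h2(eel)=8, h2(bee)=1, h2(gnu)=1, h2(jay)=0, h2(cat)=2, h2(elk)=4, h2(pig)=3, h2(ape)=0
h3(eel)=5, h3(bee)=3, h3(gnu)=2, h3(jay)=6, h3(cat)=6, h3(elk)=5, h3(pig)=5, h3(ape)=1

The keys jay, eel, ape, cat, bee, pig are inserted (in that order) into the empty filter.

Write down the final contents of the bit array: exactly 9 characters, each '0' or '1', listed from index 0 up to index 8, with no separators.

Start: bits=000000000
After insert 'jay': sets bits 0 5 6 -> bits=100001100
After insert 'eel': sets bits 2 5 8 -> bits=101001101
After insert 'ape': sets bits 0 1 4 -> bits=111011101
After insert 'cat': sets bits 2 3 6 -> bits=111111101
After insert 'bee': sets bits 1 3 -> bits=111111101
After insert 'pig': sets bits 2 3 5 -> bits=111111101

Answer: 111111101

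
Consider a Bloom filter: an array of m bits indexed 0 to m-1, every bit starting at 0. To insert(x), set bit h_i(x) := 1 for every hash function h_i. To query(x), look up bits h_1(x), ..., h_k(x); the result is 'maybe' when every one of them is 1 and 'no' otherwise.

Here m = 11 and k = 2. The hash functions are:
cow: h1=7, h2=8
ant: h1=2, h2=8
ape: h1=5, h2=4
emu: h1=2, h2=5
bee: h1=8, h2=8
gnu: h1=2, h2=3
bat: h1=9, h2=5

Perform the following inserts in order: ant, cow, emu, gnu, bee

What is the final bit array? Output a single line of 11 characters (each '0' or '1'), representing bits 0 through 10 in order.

Answer: 00110101100

Derivation:
Start: bits=00000000000
After insert 'ant': sets bits 2 8 -> bits=00100000100
After insert 'cow': sets bits 7 8 -> bits=00100001100
After insert 'emu': sets bits 2 5 -> bits=00100101100
After insert 'gnu': sets bits 2 3 -> bits=00110101100
After insert 'bee': sets bits 8 -> bits=00110101100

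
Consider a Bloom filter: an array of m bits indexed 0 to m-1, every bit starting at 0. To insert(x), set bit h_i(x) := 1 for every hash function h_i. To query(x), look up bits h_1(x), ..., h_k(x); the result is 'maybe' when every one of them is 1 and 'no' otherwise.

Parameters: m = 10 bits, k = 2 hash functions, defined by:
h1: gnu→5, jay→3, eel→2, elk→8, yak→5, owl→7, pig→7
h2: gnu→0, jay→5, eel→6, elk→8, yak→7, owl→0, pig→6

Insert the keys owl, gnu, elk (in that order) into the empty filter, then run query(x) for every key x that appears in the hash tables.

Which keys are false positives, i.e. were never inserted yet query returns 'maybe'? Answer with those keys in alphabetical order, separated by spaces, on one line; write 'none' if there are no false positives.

Start: bits=0000000000
After insert 'owl': sets bits 0 7 -> bits=1000000100
After insert 'gnu': sets bits 0 5 -> bits=1000010100
After insert 'elk': sets bits 8 -> bits=1000010110
Not inserted: eel jay pig yak — query each against bits=1000010110:
query eel: checks bit2=0, bit6=0 (has a 0) -> no => not a false positive
query jay: checks bit3=0, bit5=1 (has a 0) -> no => not a false positive
query pig: checks bit6=0, bit7=1 (has a 0) -> no => not a false positive
query yak: checks bit5=1, bit7=1 (all 1) -> maybe => FALSE POSITIVE
False positives (alphabetical): yak

Answer: yak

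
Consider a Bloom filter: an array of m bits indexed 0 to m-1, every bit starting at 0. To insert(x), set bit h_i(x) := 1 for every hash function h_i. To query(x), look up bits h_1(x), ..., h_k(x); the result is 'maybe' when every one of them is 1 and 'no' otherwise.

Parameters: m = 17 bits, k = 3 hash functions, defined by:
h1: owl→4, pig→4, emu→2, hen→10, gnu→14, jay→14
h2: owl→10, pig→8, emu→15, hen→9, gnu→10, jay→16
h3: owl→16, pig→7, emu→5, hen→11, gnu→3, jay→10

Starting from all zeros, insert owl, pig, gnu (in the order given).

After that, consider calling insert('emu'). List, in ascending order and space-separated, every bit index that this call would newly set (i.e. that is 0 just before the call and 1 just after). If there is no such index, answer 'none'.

Answer: 2 5 15

Derivation:
Start: bits=00000000000000000
After insert 'owl': sets bits 4 10 16 -> bits=00001000001000001
After insert 'pig': sets bits 4 7 8 -> bits=00001001101000001
After insert 'gnu': sets bits 3 10 14 -> bits=00011001101000101
insert 'emu' would touch bits 2 5 15; currently bit2=0, bit5=0, bit15=0
Bits that are 0 among those (would change 0->1): 2 5 15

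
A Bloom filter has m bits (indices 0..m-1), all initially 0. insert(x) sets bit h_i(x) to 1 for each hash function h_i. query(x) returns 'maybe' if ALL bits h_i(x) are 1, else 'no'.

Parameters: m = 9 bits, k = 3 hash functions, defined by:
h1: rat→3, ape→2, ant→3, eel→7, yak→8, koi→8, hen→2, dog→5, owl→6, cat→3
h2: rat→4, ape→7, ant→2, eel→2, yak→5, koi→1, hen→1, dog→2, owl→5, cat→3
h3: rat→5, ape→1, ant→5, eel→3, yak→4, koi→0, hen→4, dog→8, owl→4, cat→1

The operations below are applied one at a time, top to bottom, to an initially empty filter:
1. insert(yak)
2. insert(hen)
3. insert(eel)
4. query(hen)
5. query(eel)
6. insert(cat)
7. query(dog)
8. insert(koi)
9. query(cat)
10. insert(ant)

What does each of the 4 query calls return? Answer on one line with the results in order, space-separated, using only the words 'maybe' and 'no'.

Answer: maybe maybe maybe maybe

Derivation:
Start: bits=000000000
Op 1: insert yak -> sets bits 4 5 8 -> bits=000011001
Op 2: insert hen -> sets bits 1 2 4 -> bits=011011001
Op 3: insert eel -> sets bits 2 3 7 -> bits=011111011
Op 4: query hen -> checks bit1=1, bit2=1, bit4=1 (all 1) -> maybe
Op 5: query eel -> checks bit2=1, bit3=1, bit7=1 (all 1) -> maybe
Op 6: insert cat -> sets bits 1 3 -> bits=011111011
Op 7: query dog -> checks bit2=1, bit5=1, bit8=1 (all 1) -> maybe
Op 8: insert koi -> sets bits 0 1 8 -> bits=111111011
Op 9: query cat -> checks bit1=1, bit3=1 (all 1) -> maybe
Op 10: insert ant -> sets bits 2 3 5 -> bits=111111011
Query results in order: maybe maybe maybe maybe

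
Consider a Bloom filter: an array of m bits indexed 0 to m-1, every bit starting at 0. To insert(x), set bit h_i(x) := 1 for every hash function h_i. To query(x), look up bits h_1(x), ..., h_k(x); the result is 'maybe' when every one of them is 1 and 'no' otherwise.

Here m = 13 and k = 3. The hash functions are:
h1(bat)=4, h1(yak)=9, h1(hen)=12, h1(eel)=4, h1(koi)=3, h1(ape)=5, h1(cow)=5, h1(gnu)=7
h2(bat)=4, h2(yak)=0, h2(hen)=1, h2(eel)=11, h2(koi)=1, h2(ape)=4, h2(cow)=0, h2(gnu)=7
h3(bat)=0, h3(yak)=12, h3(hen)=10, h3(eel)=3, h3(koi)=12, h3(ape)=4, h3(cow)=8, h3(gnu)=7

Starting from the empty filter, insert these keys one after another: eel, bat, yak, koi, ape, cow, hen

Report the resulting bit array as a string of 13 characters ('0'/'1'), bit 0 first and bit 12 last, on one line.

Answer: 1101110011111

Derivation:
Start: bits=0000000000000
After insert 'eel': sets bits 3 4 11 -> bits=0001100000010
After insert 'bat': sets bits 0 4 -> bits=1001100000010
After insert 'yak': sets bits 0 9 12 -> bits=1001100001011
After insert 'koi': sets bits 1 3 12 -> bits=1101100001011
After insert 'ape': sets bits 4 5 -> bits=1101110001011
After insert 'cow': sets bits 0 5 8 -> bits=1101110011011
After insert 'hen': sets bits 1 10 12 -> bits=1101110011111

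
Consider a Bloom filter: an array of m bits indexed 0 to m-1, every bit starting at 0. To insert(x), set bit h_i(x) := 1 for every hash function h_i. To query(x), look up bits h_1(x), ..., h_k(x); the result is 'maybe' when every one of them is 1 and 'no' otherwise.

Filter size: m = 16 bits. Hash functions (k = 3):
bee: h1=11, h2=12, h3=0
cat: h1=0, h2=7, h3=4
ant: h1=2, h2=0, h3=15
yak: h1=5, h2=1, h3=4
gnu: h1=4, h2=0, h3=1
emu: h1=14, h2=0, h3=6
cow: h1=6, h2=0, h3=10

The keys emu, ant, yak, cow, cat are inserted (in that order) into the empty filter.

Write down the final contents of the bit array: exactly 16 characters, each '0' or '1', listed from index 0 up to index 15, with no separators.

Start: bits=0000000000000000
After insert 'emu': sets bits 0 6 14 -> bits=1000001000000010
After insert 'ant': sets bits 0 2 15 -> bits=1010001000000011
After insert 'yak': sets bits 1 4 5 -> bits=1110111000000011
After insert 'cow': sets bits 0 6 10 -> bits=1110111000100011
After insert 'cat': sets bits 0 4 7 -> bits=1110111100100011

Answer: 1110111100100011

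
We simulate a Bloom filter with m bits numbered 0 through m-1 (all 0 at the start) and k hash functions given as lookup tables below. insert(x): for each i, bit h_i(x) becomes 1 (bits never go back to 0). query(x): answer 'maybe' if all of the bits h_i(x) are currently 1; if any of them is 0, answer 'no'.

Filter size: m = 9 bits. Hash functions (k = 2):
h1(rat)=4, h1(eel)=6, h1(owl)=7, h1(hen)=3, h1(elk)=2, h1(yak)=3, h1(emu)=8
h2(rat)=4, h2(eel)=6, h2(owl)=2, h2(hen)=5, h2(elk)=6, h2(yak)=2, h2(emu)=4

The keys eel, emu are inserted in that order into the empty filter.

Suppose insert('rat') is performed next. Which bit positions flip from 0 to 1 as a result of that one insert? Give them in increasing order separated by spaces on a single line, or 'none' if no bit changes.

Start: bits=000000000
After insert 'eel': sets bits 6 -> bits=000000100
After insert 'emu': sets bits 4 8 -> bits=000010101
insert 'rat' would touch bits 4; currently bit4=1
Bits that are 0 among those (would change 0->1): none

Answer: none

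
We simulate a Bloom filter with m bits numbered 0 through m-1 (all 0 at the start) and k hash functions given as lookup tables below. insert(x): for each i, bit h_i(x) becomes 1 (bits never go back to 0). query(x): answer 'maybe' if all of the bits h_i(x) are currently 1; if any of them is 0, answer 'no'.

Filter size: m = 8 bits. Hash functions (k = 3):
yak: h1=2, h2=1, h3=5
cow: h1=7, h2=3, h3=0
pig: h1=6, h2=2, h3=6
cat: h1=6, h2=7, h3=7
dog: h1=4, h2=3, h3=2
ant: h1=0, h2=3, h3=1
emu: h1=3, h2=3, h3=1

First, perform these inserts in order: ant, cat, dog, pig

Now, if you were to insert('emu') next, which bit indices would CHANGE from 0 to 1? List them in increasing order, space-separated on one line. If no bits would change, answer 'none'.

Answer: none

Derivation:
Start: bits=00000000
After insert 'ant': sets bits 0 1 3 -> bits=11010000
After insert 'cat': sets bits 6 7 -> bits=11010011
After insert 'dog': sets bits 2 3 4 -> bits=11111011
After insert 'pig': sets bits 2 6 -> bits=11111011
insert 'emu' would touch bits 1 3; currently bit1=1, bit3=1
Bits that are 0 among those (would change 0->1): none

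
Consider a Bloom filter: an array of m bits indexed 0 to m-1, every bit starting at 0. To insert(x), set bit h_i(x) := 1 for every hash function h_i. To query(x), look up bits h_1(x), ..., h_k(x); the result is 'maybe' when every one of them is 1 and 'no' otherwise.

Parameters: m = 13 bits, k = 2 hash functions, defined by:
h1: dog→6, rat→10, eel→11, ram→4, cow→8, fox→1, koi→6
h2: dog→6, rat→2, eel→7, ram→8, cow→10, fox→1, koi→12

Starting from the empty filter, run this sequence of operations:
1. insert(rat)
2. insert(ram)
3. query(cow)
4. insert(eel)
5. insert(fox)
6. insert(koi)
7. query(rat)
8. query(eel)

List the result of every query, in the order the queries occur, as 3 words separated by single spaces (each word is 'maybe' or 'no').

Answer: maybe maybe maybe

Derivation:
Start: bits=0000000000000
Op 1: insert rat -> sets bits 2 10 -> bits=0010000000100
Op 2: insert ram -> sets bits 4 8 -> bits=0010100010100
Op 3: query cow -> checks bit8=1, bit10=1 (all 1) -> maybe
Op 4: insert eel -> sets bits 7 11 -> bits=0010100110110
Op 5: insert fox -> sets bits 1 -> bits=0110100110110
Op 6: insert koi -> sets bits 6 12 -> bits=0110101110111
Op 7: query rat -> checks bit2=1, bit10=1 (all 1) -> maybe
Op 8: query eel -> checks bit7=1, bit11=1 (all 1) -> maybe
Query results in order: maybe maybe maybe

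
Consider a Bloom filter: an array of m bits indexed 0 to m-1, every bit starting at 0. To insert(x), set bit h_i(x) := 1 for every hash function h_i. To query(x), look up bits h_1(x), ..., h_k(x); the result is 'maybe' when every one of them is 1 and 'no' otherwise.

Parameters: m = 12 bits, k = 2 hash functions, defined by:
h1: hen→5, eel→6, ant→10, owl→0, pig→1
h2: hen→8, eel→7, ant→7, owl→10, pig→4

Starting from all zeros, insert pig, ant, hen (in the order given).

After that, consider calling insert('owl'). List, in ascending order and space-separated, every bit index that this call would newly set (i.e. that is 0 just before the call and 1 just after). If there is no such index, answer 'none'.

Answer: 0

Derivation:
Start: bits=000000000000
After insert 'pig': sets bits 1 4 -> bits=010010000000
After insert 'ant': sets bits 7 10 -> bits=010010010010
After insert 'hen': sets bits 5 8 -> bits=010011011010
insert 'owl' would touch bits 0 10; currently bit0=0, bit10=1
Bits that are 0 among those (would change 0->1): 0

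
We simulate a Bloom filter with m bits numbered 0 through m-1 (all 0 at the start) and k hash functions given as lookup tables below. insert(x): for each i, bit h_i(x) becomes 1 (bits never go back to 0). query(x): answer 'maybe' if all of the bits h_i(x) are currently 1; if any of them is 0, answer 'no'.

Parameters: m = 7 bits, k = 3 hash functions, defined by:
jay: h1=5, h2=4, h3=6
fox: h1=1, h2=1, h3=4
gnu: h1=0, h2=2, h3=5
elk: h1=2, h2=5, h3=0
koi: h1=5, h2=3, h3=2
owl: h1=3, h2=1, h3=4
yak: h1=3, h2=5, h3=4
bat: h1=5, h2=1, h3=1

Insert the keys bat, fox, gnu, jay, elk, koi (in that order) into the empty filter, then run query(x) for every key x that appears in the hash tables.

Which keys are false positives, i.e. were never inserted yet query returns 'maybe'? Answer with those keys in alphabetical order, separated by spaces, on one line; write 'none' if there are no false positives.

Start: bits=0000000
After insert 'bat': sets bits 1 5 -> bits=0100010
After insert 'fox': sets bits 1 4 -> bits=0100110
After insert 'gnu': sets bits 0 2 5 -> bits=1110110
After insert 'jay': sets bits 4 5 6 -> bits=1110111
After insert 'elk': sets bits 0 2 5 -> bits=1110111
After insert 'koi': sets bits 2 3 5 -> bits=1111111
Not inserted: owl yak — query each against bits=1111111:
query owl: checks bit1=1, bit3=1, bit4=1 (all 1) -> maybe => FALSE POSITIVE
query yak: checks bit3=1, bit4=1, bit5=1 (all 1) -> maybe => FALSE POSITIVE
False positives (alphabetical): owl yak

Answer: owl yak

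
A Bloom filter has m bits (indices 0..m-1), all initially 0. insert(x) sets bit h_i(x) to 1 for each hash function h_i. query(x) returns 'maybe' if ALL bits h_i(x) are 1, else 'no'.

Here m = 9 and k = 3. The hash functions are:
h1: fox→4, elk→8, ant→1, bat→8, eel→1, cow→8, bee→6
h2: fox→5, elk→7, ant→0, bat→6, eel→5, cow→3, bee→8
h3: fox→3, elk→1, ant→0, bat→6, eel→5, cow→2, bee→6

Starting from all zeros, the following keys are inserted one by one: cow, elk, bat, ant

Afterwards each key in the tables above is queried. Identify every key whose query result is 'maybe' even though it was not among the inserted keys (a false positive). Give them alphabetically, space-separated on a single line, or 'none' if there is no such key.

Start: bits=000000000
After insert 'cow': sets bits 2 3 8 -> bits=001100001
After insert 'elk': sets bits 1 7 8 -> bits=011100011
After insert 'bat': sets bits 6 8 -> bits=011100111
After insert 'ant': sets bits 0 1 -> bits=111100111
Not inserted: bee eel fox — query each against bits=111100111:
query bee: checks bit6=1, bit8=1 (all 1) -> maybe => FALSE POSITIVE
query eel: checks bit1=1, bit5=0 (has a 0) -> no => not a false positive
query fox: checks bit3=1, bit4=0, bit5=0 (has a 0) -> no => not a false positive
False positives (alphabetical): bee

Answer: bee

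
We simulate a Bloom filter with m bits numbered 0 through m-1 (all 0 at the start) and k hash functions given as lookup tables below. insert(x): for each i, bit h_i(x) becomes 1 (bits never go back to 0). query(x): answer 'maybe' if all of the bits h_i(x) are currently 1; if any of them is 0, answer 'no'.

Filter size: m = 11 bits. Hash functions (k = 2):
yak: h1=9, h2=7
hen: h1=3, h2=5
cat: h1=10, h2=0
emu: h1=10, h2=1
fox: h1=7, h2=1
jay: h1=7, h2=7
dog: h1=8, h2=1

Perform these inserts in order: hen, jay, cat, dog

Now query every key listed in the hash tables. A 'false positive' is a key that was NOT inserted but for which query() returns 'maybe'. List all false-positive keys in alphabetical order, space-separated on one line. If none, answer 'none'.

Start: bits=00000000000
After insert 'hen': sets bits 3 5 -> bits=00010100000
After insert 'jay': sets bits 7 -> bits=00010101000
After insert 'cat': sets bits 0 10 -> bits=10010101001
After insert 'dog': sets bits 1 8 -> bits=11010101101
Not inserted: emu fox yak — query each against bits=11010101101:
query emu: checks bit1=1, bit10=1 (all 1) -> maybe => FALSE POSITIVE
query fox: checks bit1=1, bit7=1 (all 1) -> maybe => FALSE POSITIVE
query yak: checks bit7=1, bit9=0 (has a 0) -> no => not a false positive
False positives (alphabetical): emu fox

Answer: emu fox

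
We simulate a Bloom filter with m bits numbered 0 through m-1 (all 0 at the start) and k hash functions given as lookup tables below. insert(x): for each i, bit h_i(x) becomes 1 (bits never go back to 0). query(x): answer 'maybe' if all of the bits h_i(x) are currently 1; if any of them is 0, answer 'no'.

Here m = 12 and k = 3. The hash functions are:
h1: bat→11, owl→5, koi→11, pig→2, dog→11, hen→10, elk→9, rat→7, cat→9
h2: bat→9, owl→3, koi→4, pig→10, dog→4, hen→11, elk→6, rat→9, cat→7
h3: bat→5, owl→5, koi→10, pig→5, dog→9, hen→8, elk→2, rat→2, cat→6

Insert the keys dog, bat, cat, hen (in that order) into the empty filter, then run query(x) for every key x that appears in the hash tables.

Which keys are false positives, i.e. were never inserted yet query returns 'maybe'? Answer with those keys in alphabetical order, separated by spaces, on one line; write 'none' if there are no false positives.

Start: bits=000000000000
After insert 'dog': sets bits 4 9 11 -> bits=000010000101
After insert 'bat': sets bits 5 9 11 -> bits=000011000101
After insert 'cat': sets bits 6 7 9 -> bits=000011110101
After insert 'hen': sets bits 8 10 11 -> bits=000011111111
Not inserted: elk koi owl pig rat — query each against bits=000011111111:
query elk: checks bit2=0, bit6=1, bit9=1 (has a 0) -> no => not a false positive
query koi: checks bit4=1, bit10=1, bit11=1 (all 1) -> maybe => FALSE POSITIVE
query owl: checks bit3=0, bit5=1 (has a 0) -> no => not a false positive
query pig: checks bit2=0, bit5=1, bit10=1 (has a 0) -> no => not a false positive
query rat: checks bit2=0, bit7=1, bit9=1 (has a 0) -> no => not a false positive
False positives (alphabetical): koi

Answer: koi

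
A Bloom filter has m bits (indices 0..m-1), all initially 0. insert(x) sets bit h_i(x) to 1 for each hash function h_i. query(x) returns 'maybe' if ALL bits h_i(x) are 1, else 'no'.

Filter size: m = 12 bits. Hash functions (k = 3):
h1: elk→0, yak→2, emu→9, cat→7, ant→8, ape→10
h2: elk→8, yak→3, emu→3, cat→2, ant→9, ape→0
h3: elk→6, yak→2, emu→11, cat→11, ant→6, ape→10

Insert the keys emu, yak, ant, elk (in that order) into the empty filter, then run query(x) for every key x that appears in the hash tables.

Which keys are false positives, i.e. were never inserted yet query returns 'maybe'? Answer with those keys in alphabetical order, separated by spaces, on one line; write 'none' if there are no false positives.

Answer: none

Derivation:
Start: bits=000000000000
After insert 'emu': sets bits 3 9 11 -> bits=000100000101
After insert 'yak': sets bits 2 3 -> bits=001100000101
After insert 'ant': sets bits 6 8 9 -> bits=001100101101
After insert 'elk': sets bits 0 6 8 -> bits=101100101101
Not inserted: ape cat — query each against bits=101100101101:
query ape: checks bit0=1, bit10=0 (has a 0) -> no => not a false positive
query cat: checks bit2=1, bit7=0, bit11=1 (has a 0) -> no => not a false positive
False positives (alphabetical): none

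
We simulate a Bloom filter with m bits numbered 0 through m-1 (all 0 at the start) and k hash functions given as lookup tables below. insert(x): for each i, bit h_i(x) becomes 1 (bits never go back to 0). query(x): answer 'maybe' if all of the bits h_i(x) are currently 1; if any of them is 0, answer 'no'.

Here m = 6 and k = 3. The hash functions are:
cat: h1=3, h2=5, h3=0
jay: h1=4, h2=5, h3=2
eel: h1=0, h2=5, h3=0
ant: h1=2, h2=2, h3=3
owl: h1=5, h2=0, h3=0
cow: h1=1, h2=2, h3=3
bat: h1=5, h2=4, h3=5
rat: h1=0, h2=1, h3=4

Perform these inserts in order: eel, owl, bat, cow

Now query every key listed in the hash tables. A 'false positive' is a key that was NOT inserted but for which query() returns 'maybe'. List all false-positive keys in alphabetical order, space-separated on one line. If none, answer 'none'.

Start: bits=000000
After insert 'eel': sets bits 0 5 -> bits=100001
After insert 'owl': sets bits 0 5 -> bits=100001
After insert 'bat': sets bits 4 5 -> bits=100011
After insert 'cow': sets bits 1 2 3 -> bits=111111
Not inserted: ant cat jay rat — query each against bits=111111:
query ant: checks bit2=1, bit3=1 (all 1) -> maybe => FALSE POSITIVE
query cat: checks bit0=1, bit3=1, bit5=1 (all 1) -> maybe => FALSE POSITIVE
query jay: checks bit2=1, bit4=1, bit5=1 (all 1) -> maybe => FALSE POSITIVE
query rat: checks bit0=1, bit1=1, bit4=1 (all 1) -> maybe => FALSE POSITIVE
False positives (alphabetical): ant cat jay rat

Answer: ant cat jay rat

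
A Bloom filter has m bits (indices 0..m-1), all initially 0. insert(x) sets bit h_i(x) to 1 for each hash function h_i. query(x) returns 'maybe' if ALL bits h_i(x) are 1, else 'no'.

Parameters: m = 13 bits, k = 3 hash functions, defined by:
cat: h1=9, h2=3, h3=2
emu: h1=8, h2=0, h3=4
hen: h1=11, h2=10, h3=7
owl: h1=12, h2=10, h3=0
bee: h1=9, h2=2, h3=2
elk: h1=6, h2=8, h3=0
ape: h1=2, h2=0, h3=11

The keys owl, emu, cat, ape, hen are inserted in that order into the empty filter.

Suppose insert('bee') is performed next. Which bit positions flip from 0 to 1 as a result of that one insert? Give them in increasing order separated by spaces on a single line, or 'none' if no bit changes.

Answer: none

Derivation:
Start: bits=0000000000000
After insert 'owl': sets bits 0 10 12 -> bits=1000000000101
After insert 'emu': sets bits 0 4 8 -> bits=1000100010101
After insert 'cat': sets bits 2 3 9 -> bits=1011100011101
After insert 'ape': sets bits 0 2 11 -> bits=1011100011111
After insert 'hen': sets bits 7 10 11 -> bits=1011100111111
insert 'bee' would touch bits 2 9; currently bit2=1, bit9=1
Bits that are 0 among those (would change 0->1): none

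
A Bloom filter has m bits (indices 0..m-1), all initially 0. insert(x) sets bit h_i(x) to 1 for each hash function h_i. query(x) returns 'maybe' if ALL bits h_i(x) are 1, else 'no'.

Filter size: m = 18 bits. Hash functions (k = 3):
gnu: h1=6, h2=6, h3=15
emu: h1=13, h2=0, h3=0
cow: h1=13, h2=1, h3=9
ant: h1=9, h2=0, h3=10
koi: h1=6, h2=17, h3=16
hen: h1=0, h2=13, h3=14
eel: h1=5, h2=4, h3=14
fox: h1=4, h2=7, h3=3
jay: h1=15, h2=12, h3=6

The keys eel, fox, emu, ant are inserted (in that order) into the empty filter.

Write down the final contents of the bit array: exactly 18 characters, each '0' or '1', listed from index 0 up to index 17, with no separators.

Start: bits=000000000000000000
After insert 'eel': sets bits 4 5 14 -> bits=000011000000001000
After insert 'fox': sets bits 3 4 7 -> bits=000111010000001000
After insert 'emu': sets bits 0 13 -> bits=100111010000011000
After insert 'ant': sets bits 0 9 10 -> bits=100111010110011000

Answer: 100111010110011000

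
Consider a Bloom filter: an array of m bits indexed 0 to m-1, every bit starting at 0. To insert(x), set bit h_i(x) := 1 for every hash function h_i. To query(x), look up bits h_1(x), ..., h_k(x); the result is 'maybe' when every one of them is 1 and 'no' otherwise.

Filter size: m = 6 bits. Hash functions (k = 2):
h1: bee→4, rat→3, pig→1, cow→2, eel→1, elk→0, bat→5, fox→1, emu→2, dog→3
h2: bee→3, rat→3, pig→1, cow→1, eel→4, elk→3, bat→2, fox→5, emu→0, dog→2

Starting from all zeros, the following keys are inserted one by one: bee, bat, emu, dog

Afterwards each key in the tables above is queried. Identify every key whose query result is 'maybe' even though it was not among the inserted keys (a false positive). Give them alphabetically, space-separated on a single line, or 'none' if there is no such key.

Start: bits=000000
After insert 'bee': sets bits 3 4 -> bits=000110
After insert 'bat': sets bits 2 5 -> bits=001111
After insert 'emu': sets bits 0 2 -> bits=101111
After insert 'dog': sets bits 2 3 -> bits=101111
Not inserted: cow eel elk fox pig rat — query each against bits=101111:
query cow: checks bit1=0, bit2=1 (has a 0) -> no => not a false positive
query eel: checks bit1=0, bit4=1 (has a 0) -> no => not a false positive
query elk: checks bit0=1, bit3=1 (all 1) -> maybe => FALSE POSITIVE
query fox: checks bit1=0, bit5=1 (has a 0) -> no => not a false positive
query pig: checks bit1=0 (has a 0) -> no => not a false positive
query rat: checks bit3=1 (all 1) -> maybe => FALSE POSITIVE
False positives (alphabetical): elk rat

Answer: elk rat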